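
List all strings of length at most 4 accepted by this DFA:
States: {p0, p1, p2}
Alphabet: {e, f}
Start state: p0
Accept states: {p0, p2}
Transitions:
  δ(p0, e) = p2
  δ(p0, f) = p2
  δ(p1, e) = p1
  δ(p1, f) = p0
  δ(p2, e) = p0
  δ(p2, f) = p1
ε, e, f, ee, fe, eee, eef, eff, fee, fef, fff, eeee, eefe, efef, effe, efff, feee, fefe, ffef, fffe, ffff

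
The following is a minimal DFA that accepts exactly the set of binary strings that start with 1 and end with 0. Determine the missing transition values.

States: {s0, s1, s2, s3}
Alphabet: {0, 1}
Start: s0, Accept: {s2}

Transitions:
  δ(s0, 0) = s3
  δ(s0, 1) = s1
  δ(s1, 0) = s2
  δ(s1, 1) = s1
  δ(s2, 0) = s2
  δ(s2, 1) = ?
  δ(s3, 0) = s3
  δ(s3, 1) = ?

From the language and accept set, identify what each state tracks — s0: no input read; s1: started with 1, last symbol 1; s2: started with 1, last symbol 0; s3: started with 0 (dead).
Each missing δ(q, a) is the state matching the new tracked value after reading a.
δ(s2, 1) = s1; δ(s3, 1) = s3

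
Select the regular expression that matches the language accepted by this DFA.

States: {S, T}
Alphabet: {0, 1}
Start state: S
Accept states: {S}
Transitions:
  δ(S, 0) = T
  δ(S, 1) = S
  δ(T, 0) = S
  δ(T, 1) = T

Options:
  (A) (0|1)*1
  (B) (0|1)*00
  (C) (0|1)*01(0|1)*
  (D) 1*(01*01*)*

Check each option against the DFA on short strings; one disagreement eliminates an option:
  (A) (0|1)*1: on ε the DFA stays in S and accepts (S ∈ Accept), but the regex does not match it → eliminate
  (B) (0|1)*00: on ε the DFA stays in S and accepts (S ∈ Accept), but the regex does not match it → eliminate
  (C) (0|1)*01(0|1)*: on ε the DFA stays in S and accepts (S ∈ Accept), but the regex does not match it → eliminate
  (D) 1*(01*01*)*: agrees with the DFA on every string of length ≤ 6
Only (D) is consistent with the DFA.
(D) 1*(01*01*)*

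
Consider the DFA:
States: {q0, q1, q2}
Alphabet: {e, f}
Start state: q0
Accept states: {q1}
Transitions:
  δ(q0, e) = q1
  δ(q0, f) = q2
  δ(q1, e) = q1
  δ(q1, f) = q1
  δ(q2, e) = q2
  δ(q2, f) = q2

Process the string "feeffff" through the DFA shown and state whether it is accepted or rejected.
Processing string "feeffff":
  q0 --f--> q2
  q2 --e--> q2
  q2 --e--> q2
  q2 --f--> q2
  q2 --f--> q2
  q2 --f--> q2
  q2 --f--> q2
Final state: q2
Accept states: {q1}
No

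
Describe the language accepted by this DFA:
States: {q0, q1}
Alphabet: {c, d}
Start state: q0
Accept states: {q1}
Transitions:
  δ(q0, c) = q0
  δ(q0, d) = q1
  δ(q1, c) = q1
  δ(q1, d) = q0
Testing a few strings:
  'd' → accept
  'ccc' → reject
  'c' → reject
  'dc' → accept
State roles: q0=even number of d's so far; q1=odd number of d's so far
All strings over {c,d} with an odd number of d's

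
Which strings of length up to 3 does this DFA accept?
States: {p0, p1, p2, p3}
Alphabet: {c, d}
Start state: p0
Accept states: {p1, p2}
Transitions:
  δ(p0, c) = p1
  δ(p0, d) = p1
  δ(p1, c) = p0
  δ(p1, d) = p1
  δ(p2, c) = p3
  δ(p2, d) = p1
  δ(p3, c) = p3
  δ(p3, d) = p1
c, d, cd, dd, ccc, ccd, cdd, dcc, dcd, ddd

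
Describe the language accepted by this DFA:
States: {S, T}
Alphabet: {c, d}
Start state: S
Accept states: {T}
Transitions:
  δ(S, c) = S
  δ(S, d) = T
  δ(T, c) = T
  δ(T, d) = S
Testing a few strings:
  'dc' → accept
  'cdd' → reject
  'c' → reject
  'ccd' → accept
State roles: S=even number of d's so far; T=odd number of d's so far
All strings over {c,d} with an odd number of d's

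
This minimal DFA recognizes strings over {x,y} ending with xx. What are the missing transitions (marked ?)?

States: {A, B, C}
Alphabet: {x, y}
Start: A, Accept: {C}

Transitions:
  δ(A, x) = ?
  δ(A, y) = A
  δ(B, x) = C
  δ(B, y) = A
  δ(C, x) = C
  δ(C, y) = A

From the language and accept set, identify what each state tracks — A: last symbol not x; B: one trailing x; C: two trailing x's.
Each missing δ(q, a) is the state matching the new tracked value after reading a.
δ(A, x) = B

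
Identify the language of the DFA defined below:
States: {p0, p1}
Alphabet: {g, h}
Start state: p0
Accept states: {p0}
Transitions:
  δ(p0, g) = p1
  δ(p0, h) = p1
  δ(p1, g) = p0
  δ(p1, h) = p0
Testing a few strings:
  'gg' → accept
  'hhg' → reject
  'ggh' → reject
  'ggg' → reject
State roles: p0=even length so far; p1=odd length so far
All strings over {g,h} of even length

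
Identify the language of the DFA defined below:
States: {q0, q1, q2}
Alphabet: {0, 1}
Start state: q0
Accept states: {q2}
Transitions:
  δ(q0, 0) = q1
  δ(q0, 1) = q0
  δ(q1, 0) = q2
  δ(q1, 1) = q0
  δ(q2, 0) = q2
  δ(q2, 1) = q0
Testing a few strings:
  '001' → reject
  '11' → reject
  '010' → reject
  '1011' → reject
State roles: q0=last symbol not 0; q1=one trailing 0; q2=two trailing 0's
All binary strings ending with 00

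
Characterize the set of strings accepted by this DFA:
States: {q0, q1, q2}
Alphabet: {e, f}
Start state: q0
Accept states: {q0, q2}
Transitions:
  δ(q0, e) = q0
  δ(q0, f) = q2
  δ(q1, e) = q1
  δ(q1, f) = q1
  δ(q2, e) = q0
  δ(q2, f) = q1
Testing a few strings:
  'efe' → accept
  'eeff' → reject
  'e' → accept
  'eefe' → accept
State roles: q0=last symbol not f (ok); q1=saw ff (dead); q2=last symbol f (ok)
All strings over {e,f} with no two consecutive f's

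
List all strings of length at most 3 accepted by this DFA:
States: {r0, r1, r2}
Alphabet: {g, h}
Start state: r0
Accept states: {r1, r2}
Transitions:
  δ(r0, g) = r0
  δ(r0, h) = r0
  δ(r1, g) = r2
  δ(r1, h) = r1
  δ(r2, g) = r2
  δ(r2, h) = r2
None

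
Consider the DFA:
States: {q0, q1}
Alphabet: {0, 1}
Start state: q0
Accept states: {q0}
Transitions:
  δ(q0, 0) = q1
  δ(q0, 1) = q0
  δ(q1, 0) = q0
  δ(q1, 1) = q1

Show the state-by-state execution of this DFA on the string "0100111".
read '0': q0 → q1
  read '1': q1 → q1
  read '0': q1 → q0
  read '0': q0 → q1
  read '1': q1 → q1
  read '1': q1 → q1
  read '1': q1 → q1
q0 -> q1 -> q1 -> q0 -> q1 -> q1 -> q1 -> q1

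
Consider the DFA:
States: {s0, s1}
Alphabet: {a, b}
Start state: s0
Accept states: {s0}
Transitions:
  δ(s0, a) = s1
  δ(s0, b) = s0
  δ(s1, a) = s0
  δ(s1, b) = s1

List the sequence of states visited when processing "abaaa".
read 'a': s0 → s1
  read 'b': s1 → s1
  read 'a': s1 → s0
  read 'a': s0 → s1
  read 'a': s1 → s0
s0 -> s1 -> s1 -> s0 -> s1 -> s0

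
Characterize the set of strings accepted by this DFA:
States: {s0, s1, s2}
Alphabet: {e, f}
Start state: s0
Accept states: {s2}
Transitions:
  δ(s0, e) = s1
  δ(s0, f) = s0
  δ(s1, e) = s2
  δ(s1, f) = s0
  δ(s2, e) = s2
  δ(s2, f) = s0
Testing a few strings:
  'ff' → reject
  'f' → reject
  'fef' → reject
  'efe' → reject
State roles: s0=last symbol not e; s1=one trailing e; s2=two trailing e's
All strings over {e,f} ending with ee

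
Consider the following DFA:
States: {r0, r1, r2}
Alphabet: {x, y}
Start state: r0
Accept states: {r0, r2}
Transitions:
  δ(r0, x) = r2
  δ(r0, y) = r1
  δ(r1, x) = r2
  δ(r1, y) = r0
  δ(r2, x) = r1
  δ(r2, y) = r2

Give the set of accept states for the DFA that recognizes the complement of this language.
Complement accept states = All states \ Original accept states
= {r0, r1, r2} \ {r0, r2}
{r1}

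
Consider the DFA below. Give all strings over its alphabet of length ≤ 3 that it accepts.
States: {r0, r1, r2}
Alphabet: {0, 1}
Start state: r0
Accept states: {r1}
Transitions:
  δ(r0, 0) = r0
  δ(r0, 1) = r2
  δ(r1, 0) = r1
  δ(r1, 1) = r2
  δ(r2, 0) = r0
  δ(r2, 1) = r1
11, 011, 110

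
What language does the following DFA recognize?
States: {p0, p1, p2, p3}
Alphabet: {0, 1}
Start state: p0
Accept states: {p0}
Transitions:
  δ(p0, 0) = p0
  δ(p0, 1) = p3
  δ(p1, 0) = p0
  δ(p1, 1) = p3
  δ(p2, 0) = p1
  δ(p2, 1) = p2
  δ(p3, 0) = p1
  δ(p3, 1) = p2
Testing a few strings:
  '11' → reject
  '1011' → reject
  '1111' → reject
  '1001' → reject
State roles: p0=value ≡ 0 (mod 4); p1=value ≡ 2 (mod 4); p2=value ≡ 3 (mod 4); p3=value ≡ 1 (mod 4)
All binary strings representing a multiple of 4 (read in base 2; leading zeros allowed and ε counts as 0)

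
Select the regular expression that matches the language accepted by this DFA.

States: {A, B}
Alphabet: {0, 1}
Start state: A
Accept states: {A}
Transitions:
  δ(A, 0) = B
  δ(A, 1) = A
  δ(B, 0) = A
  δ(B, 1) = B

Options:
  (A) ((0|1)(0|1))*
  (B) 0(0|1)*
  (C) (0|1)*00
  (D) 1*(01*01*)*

Check each option against the DFA on short strings; one disagreement eliminates an option:
  (A) ((0|1)(0|1))*: on '1' the DFA goes A → A and accepts (A ∈ Accept), but the regex does not match it → eliminate
  (B) 0(0|1)*: on ε the DFA stays in A and accepts (A ∈ Accept), but the regex does not match it → eliminate
  (C) (0|1)*00: on ε the DFA stays in A and accepts (A ∈ Accept), but the regex does not match it → eliminate
  (D) 1*(01*01*)*: agrees with the DFA on every string of length ≤ 6
Only (D) is consistent with the DFA.
(D) 1*(01*01*)*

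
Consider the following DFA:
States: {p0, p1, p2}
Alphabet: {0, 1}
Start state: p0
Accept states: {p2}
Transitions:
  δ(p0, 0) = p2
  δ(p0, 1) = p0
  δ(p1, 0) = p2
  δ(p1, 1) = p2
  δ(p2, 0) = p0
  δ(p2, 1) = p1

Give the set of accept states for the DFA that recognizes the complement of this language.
Complement accept states = All states \ Original accept states
= {p0, p1, p2} \ {p2}
{p0, p1}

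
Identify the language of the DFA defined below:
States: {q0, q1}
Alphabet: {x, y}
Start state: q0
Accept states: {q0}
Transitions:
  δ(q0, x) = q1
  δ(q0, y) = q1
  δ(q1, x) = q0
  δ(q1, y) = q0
Testing a few strings:
  'x' → reject
  'y' → reject
  'xxx' → reject
  'xx' → accept
State roles: q0=even length so far; q1=odd length so far
All strings over {x,y} of even length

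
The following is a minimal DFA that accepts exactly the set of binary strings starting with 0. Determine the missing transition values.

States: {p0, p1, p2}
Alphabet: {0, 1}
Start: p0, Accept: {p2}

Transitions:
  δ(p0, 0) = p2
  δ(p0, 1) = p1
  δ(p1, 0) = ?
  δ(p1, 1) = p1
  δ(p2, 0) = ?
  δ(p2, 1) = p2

From the language and accept set, identify what each state tracks — p0: no input read; p1: started with 1 (dead); p2: started with 0.
Each missing δ(q, a) is the state matching the new tracked value after reading a.
δ(p1, 0) = p1; δ(p2, 0) = p2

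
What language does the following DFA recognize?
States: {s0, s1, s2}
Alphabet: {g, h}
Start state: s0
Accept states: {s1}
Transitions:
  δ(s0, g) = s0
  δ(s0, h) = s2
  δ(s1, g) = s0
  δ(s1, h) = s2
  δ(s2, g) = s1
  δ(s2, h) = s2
Testing a few strings:
  'gggg' → reject
  'gg' → reject
  'gh' → reject
  'g' → reject
State roles: s0=no suffix match; s1=suffix is hg; s2=one trailing h
All strings over {g,h} ending with hg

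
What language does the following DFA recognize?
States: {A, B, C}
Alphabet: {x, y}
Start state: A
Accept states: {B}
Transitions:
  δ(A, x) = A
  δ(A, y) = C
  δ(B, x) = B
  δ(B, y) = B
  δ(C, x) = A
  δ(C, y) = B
Testing a few strings:
  'y' → reject
  'yxx' → reject
  'yx' → reject
  'xy' → reject
State roles: A=no progress toward yy; B=substring yy seen; C=one trailing y
All strings over {x,y} containing the substring yy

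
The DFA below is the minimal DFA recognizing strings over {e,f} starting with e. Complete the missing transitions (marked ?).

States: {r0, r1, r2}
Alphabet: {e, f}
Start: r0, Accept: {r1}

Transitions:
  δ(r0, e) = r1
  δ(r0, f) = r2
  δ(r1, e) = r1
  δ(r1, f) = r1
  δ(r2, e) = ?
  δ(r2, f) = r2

From the language and accept set, identify what each state tracks — r0: no input read; r1: started with e; r2: started with f (dead).
Each missing δ(q, a) is the state matching the new tracked value after reading a.
δ(r2, e) = r2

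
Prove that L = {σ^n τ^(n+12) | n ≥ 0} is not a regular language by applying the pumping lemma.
Assume L is regular with pumping length p. Idea: pumping the σ-block breaks the fixed offset of 12.
Choose s = σ^p τ^(p+12) ∈ L. By the pumping lemma, s = xyz with |xy| ≤ p, |y| > 0, so y = σ^k with k ≥ 1. Then xy²z = σ^(p+k) τ^(p+12). For this to be in L we would need p+12 = (p+k)+12, i.e. k = 0, contradicting k ≥ 1. So xy²z ∉ L.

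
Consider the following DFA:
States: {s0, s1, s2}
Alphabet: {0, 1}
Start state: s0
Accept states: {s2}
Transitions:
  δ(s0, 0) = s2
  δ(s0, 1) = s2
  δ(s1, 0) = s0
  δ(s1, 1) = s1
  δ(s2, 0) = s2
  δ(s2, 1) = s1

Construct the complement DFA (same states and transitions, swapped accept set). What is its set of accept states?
Complement accept states = All states \ Original accept states
= {s0, s1, s2} \ {s2}
{s0, s1}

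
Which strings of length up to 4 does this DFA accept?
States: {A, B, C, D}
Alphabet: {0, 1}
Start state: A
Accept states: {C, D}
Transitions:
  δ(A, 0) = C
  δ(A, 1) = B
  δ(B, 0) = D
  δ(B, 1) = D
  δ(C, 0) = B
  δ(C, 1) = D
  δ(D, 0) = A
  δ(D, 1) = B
0, 01, 10, 11, 000, 001, 0100, 0110, 0111, 1000, 1010, 1011, 1100, 1110, 1111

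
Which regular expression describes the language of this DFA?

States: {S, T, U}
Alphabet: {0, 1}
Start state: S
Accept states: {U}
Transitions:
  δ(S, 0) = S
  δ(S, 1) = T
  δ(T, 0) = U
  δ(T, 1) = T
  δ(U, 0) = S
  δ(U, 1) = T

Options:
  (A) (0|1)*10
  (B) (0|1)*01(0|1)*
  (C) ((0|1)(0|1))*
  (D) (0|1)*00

Check each option against the DFA on short strings; one disagreement eliminates an option:
  (A) (0|1)*10: agrees with the DFA on every string of length ≤ 6
  (B) (0|1)*01(0|1)*: on '01' the DFA goes S → S → T and rejects (T ∉ Accept), but the regex matches it → eliminate
  (C) ((0|1)(0|1))*: on ε the DFA stays in S and rejects (S ∉ Accept), but the regex matches it → eliminate
  (D) (0|1)*00: on '00' the DFA goes S → S → S and rejects (S ∉ Accept), but the regex matches it → eliminate
Only (A) is consistent with the DFA.
(A) (0|1)*10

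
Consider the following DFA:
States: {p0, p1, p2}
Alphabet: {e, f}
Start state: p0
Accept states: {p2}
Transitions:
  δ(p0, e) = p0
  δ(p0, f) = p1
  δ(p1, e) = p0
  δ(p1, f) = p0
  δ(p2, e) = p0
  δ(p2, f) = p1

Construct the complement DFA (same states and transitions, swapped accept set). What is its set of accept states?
Complement accept states = All states \ Original accept states
= {p0, p1, p2} \ {p2}
{p0, p1}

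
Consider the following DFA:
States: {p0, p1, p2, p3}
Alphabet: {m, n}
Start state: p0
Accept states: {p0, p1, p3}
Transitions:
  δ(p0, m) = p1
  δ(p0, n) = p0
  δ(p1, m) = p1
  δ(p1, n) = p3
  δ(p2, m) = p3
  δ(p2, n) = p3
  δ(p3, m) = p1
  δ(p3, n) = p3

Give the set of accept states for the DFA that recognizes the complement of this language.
Complement accept states = All states \ Original accept states
= {p0, p1, p2, p3} \ {p0, p1, p3}
{p2}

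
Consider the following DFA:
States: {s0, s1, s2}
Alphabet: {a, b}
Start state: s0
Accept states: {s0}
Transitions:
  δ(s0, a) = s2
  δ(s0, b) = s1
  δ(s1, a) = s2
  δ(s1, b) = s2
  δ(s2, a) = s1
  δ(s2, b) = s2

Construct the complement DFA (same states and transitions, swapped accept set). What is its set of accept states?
Complement accept states = All states \ Original accept states
= {s0, s1, s2} \ {s0}
{s1, s2}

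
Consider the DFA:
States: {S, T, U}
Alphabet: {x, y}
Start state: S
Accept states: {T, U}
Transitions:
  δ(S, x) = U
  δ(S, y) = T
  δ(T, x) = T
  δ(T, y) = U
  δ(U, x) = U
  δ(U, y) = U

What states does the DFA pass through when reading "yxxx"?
read 'y': S → T
  read 'x': T → T
  read 'x': T → T
  read 'x': T → T
S -> T -> T -> T -> T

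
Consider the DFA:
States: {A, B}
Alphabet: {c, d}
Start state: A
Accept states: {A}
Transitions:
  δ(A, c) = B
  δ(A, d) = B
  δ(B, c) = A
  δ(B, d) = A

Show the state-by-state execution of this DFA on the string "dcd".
read 'd': A → B
  read 'c': B → A
  read 'd': A → B
A -> B -> A -> B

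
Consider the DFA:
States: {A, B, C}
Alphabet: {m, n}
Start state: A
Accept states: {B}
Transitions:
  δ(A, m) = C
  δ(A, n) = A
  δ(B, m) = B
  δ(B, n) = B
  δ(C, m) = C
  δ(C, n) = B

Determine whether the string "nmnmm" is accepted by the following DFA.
Processing string "nmnmm":
  A --n--> A
  A --m--> C
  C --n--> B
  B --m--> B
  B --m--> B
Final state: B
Accept states: {B}
Yes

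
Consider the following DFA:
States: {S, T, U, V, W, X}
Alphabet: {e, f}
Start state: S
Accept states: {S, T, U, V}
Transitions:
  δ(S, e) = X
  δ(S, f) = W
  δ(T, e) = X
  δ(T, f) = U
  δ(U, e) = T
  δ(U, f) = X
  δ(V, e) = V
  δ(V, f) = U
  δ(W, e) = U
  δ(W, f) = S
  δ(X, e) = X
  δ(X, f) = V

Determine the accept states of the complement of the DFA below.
Complement accept states = All states \ Original accept states
= {S, T, U, V, W, X} \ {S, T, U, V}
{W, X}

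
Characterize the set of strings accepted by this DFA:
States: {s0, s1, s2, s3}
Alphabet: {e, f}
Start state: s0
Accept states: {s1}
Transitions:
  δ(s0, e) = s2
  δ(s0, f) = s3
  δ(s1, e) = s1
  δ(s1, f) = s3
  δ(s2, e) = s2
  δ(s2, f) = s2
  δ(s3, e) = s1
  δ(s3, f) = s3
Testing a few strings:
  'e' → reject
  'eff' → reject
  'fef' → reject
  'f' → reject
State roles: s0=no input read; s1=started with f, last symbol e; s2=started with e (dead); s3=started with f, last symbol f
All strings over {e,f} that start with f and end with e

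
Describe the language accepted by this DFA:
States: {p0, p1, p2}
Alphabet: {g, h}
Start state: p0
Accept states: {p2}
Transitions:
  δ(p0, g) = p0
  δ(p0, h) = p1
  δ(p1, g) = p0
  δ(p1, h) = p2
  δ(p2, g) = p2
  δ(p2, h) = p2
Testing a few strings:
  'hhg' → accept
  'hggg' → reject
  'hg' → reject
  'gh' → reject
State roles: p0=no progress toward hh; p1=one trailing h; p2=substring hh seen
All strings over {g,h} containing the substring hh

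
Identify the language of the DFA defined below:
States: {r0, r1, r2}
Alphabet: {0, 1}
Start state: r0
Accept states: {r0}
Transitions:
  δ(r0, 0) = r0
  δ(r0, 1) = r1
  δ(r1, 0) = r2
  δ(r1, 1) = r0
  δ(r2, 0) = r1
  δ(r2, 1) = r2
Testing a few strings:
  '001' → reject
  '0' → accept
  '100' → reject
  '1110' → reject
State roles: r0=value ≡ 0 (mod 3); r1=value ≡ 1 (mod 3); r2=value ≡ 2 (mod 3)
All binary strings representing a multiple of 3 (read in base 2; leading zeros allowed and ε counts as 0)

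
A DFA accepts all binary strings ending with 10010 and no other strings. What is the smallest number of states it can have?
By Myhill–Nerode, count the distinguishable equivalence classes: 6 classes — one per longest suffix of the input that is a prefix of '10010' (lengths 0 through 5); only the length-5 class is accepting.
6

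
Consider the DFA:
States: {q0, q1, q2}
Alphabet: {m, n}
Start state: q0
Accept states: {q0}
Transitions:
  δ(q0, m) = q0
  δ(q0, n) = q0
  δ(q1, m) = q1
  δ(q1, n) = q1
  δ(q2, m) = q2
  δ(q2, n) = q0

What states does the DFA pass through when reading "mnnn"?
read 'm': q0 → q0
  read 'n': q0 → q0
  read 'n': q0 → q0
  read 'n': q0 → q0
q0 -> q0 -> q0 -> q0 -> q0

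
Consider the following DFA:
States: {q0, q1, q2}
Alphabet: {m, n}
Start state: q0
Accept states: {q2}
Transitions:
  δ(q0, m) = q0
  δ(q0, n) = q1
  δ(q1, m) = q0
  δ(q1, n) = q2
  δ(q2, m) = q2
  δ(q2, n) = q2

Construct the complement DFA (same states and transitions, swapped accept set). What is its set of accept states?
Complement accept states = All states \ Original accept states
= {q0, q1, q2} \ {q2}
{q0, q1}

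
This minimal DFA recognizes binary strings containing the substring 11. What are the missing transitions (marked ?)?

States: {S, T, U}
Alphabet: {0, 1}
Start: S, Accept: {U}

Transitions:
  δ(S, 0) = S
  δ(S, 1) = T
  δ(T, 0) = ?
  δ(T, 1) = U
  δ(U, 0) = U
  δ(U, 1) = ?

From the language and accept set, identify what each state tracks — S: no progress toward 11; T: one trailing 1; U: substring 11 seen.
Each missing δ(q, a) is the state matching the new tracked value after reading a.
δ(T, 0) = S; δ(U, 1) = U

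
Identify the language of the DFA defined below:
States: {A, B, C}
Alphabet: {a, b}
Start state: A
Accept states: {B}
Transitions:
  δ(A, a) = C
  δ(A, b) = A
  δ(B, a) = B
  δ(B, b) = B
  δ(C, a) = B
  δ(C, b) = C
Testing a few strings:
  'bab' → reject
  'bb' → reject
  'aabb' → accept
  'aaa' → accept
State roles: A=zero a's seen; B=≥ two a's seen; C=one a seen
All strings over {a,b} containing at least two a's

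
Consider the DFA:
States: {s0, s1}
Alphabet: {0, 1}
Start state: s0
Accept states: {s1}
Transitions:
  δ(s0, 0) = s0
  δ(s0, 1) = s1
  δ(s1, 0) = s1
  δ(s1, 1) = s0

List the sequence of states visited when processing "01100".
read '0': s0 → s0
  read '1': s0 → s1
  read '1': s1 → s0
  read '0': s0 → s0
  read '0': s0 → s0
s0 -> s0 -> s1 -> s0 -> s0 -> s0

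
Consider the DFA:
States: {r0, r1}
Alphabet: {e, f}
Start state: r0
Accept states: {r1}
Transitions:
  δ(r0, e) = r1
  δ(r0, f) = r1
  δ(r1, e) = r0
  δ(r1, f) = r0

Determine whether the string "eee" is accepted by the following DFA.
Processing string "eee":
  r0 --e--> r1
  r1 --e--> r0
  r0 --e--> r1
Final state: r1
Accept states: {r1}
Yes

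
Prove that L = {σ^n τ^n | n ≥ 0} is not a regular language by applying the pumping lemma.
Assume L is regular with pumping length p. Idea: pumping the σ-block changes the count balance.
Choose s = σ^p τ^p (length 2p ≥ p). By the pumping lemma, s = xyz with |xy| ≤ p, |y| > 0. So y = σ^k for some k > 0 (since xy is entirely within the σ's). Pumping gives xy²z = σ^(p+k) τ^p, which is not in L since p+k ≠ p.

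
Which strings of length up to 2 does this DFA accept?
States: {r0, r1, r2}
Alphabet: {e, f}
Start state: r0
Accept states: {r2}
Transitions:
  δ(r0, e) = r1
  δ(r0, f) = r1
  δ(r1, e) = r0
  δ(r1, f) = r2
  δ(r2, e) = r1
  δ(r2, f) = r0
ef, ff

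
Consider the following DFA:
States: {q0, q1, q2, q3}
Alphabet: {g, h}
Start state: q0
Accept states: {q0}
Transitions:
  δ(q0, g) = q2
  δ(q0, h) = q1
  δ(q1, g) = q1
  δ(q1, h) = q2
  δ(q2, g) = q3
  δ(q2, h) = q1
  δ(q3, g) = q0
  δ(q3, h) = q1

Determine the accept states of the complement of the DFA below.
Complement accept states = All states \ Original accept states
= {q0, q1, q2, q3} \ {q0}
{q1, q2, q3}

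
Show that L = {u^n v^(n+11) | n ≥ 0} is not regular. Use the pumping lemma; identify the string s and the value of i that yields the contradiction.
Assume L is regular with pumping length p. Idea: pumping the u-block breaks the fixed offset of 11.
Choose s = u^p v^(p+11) ∈ L. By the pumping lemma, s = xyz with |xy| ≤ p, |y| > 0, so y = u^k with k ≥ 1. Then xy²z = u^(p+k) v^(p+11). For this to be in L we would need p+11 = (p+k)+11, i.e. k = 0, contradicting k ≥ 1. So xy²z ∉ L.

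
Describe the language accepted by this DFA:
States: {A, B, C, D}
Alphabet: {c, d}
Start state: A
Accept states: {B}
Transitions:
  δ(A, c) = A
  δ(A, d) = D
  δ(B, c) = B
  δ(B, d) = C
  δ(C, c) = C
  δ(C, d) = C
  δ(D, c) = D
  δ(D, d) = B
Testing a few strings:
  'd' → reject
  'ddcd' → reject
  'c' → reject
  'cddc' → accept
State roles: A=zero d's; B=two d's; C=≥ three d's (dead); D=one d
All strings over {c,d} containing exactly two d's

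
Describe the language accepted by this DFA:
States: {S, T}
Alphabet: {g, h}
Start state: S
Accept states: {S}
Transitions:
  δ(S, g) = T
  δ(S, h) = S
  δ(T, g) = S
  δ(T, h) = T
Testing a few strings:
  'ghh' → reject
  'hg' → reject
  'h' → accept
  'hhg' → reject
State roles: S=even number of g's so far; T=odd number of g's so far
All strings over {g,h} with an even number of g's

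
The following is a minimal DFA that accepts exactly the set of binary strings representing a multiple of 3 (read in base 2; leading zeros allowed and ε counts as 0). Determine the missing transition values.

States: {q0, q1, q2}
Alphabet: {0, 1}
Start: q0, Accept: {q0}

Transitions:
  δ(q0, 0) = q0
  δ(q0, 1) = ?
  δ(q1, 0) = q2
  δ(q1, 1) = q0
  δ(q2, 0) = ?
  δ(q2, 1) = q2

From the language and accept set, identify what each state tracks — q0: value ≡ 0 (mod 3); q1: value ≡ 1 (mod 3); q2: value ≡ 2 (mod 3).
Each missing δ(q, a) is the state matching the new tracked value after reading a.
δ(q0, 1) = q1; δ(q2, 0) = q1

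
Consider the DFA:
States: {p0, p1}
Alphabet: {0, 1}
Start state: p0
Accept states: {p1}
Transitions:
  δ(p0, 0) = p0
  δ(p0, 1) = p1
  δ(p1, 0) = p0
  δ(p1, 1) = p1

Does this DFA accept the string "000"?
Processing string "000":
  p0 --0--> p0
  p0 --0--> p0
  p0 --0--> p0
Final state: p0
Accept states: {p1}
No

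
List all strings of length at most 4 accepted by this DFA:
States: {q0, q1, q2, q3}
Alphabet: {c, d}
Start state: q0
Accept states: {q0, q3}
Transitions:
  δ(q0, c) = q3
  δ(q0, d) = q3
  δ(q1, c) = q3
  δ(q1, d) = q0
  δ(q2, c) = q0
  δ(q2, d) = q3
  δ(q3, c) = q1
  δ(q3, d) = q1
ε, c, d, ccc, ccd, cdc, cdd, dcc, dcd, ddc, ddd, ccdc, ccdd, cddc, cddd, dcdc, dcdd, dddc, dddd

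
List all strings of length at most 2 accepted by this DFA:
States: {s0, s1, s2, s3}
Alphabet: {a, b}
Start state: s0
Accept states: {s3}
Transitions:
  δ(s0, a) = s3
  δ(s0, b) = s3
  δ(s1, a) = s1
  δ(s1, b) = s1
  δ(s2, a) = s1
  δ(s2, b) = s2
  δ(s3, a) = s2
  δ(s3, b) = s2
a, b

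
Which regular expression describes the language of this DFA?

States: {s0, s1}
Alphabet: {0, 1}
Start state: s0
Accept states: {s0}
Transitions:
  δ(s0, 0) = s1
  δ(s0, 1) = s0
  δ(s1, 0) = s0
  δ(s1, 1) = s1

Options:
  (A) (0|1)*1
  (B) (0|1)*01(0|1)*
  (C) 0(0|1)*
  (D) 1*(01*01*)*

Check each option against the DFA on short strings; one disagreement eliminates an option:
  (A) (0|1)*1: on ε the DFA stays in s0 and accepts (s0 ∈ Accept), but the regex does not match it → eliminate
  (B) (0|1)*01(0|1)*: on ε the DFA stays in s0 and accepts (s0 ∈ Accept), but the regex does not match it → eliminate
  (C) 0(0|1)*: on ε the DFA stays in s0 and accepts (s0 ∈ Accept), but the regex does not match it → eliminate
  (D) 1*(01*01*)*: agrees with the DFA on every string of length ≤ 6
Only (D) is consistent with the DFA.
(D) 1*(01*01*)*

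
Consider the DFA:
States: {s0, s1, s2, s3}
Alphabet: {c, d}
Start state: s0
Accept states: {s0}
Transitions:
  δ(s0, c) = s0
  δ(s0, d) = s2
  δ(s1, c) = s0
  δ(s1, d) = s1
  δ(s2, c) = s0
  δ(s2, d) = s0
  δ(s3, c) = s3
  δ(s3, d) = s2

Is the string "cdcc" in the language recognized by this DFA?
Processing string "cdcc":
  s0 --c--> s0
  s0 --d--> s2
  s2 --c--> s0
  s0 --c--> s0
Final state: s0
Accept states: {s0}
Yes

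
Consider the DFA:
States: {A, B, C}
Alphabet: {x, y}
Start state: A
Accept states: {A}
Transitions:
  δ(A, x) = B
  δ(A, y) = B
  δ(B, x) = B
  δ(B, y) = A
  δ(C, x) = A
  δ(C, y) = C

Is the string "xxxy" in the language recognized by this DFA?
Processing string "xxxy":
  A --x--> B
  B --x--> B
  B --x--> B
  B --y--> A
Final state: A
Accept states: {A}
Yes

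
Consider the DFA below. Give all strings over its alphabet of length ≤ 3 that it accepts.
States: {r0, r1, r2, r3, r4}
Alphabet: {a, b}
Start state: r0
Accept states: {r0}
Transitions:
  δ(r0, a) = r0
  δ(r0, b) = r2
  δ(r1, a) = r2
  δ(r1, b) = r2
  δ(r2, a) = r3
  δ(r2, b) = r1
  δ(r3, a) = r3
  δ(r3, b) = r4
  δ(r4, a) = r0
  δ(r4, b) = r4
ε, a, aa, aaa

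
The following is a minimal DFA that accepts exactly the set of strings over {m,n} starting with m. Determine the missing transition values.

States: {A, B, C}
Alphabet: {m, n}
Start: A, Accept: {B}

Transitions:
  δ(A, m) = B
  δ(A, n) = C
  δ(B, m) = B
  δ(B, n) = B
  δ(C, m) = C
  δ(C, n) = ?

From the language and accept set, identify what each state tracks — A: no input read; B: started with m; C: started with n (dead).
Each missing δ(q, a) is the state matching the new tracked value after reading a.
δ(C, n) = C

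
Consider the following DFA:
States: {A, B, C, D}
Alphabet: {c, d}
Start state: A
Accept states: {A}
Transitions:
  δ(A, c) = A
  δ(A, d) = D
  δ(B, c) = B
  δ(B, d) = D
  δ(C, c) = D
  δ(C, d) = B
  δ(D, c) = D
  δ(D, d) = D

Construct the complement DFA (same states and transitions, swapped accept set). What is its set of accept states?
Complement accept states = All states \ Original accept states
= {A, B, C, D} \ {A}
{B, C, D}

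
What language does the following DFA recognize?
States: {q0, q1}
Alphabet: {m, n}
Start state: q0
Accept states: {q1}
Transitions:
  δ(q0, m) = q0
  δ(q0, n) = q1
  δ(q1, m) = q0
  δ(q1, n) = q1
Testing a few strings:
  'nn' → accept
  'n' → accept
  'm' → reject
  'mnm' → reject
State roles: q0=last symbol not n; q1=last symbol is n
All strings over {m,n} ending with n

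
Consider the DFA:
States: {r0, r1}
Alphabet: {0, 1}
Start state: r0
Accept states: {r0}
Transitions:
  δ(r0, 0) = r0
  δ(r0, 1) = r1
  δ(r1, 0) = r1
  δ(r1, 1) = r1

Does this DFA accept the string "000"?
Processing string "000":
  r0 --0--> r0
  r0 --0--> r0
  r0 --0--> r0
Final state: r0
Accept states: {r0}
Yes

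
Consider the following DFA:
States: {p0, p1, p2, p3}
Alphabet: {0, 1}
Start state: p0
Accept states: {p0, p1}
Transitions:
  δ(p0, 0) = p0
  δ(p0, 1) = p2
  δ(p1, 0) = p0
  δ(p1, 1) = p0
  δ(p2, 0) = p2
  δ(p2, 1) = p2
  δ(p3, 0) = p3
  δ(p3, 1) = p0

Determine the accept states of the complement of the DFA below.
Complement accept states = All states \ Original accept states
= {p0, p1, p2, p3} \ {p0, p1}
{p2, p3}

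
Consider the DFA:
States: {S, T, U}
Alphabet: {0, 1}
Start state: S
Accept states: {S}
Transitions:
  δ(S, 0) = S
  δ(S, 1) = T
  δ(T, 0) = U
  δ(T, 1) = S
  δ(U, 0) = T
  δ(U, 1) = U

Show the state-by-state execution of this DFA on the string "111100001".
read '1': S → T
  read '1': T → S
  read '1': S → T
  read '1': T → S
  read '0': S → S
  read '0': S → S
  read '0': S → S
  read '0': S → S
  read '1': S → T
S -> T -> S -> T -> S -> S -> S -> S -> S -> T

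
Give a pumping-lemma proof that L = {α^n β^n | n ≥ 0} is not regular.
Assume L is regular with pumping length p. Idea: pumping the α-block changes the count balance.
Choose s = α^p β^p (length 2p ≥ p). By the pumping lemma, s = xyz with |xy| ≤ p, |y| > 0. So y = α^k for some k > 0 (since xy is entirely within the α's). Pumping gives xy²z = α^(p+k) β^p, which is not in L since p+k ≠ p.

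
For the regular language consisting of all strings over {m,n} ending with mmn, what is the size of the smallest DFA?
By Myhill–Nerode, count the distinguishable equivalence classes: 4 classes — one per longest suffix of the input that is a prefix of 'mmn' (lengths 0 through 3); only the length-3 class is accepting.
4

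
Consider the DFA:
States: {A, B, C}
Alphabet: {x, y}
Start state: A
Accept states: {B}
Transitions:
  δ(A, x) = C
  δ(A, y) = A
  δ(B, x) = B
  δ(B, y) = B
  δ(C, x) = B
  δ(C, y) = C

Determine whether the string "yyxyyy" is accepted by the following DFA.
Processing string "yyxyyy":
  A --y--> A
  A --y--> A
  A --x--> C
  C --y--> C
  C --y--> C
  C --y--> C
Final state: C
Accept states: {B}
No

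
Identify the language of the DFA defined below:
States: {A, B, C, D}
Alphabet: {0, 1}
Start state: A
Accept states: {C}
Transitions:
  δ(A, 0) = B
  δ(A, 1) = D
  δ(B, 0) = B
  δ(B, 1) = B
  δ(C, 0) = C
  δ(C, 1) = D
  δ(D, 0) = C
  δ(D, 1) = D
Testing a few strings:
  '00' → reject
  '100' → accept
  '0' → reject
  '1' → reject
State roles: A=no input read; B=started with 0 (dead); C=started with 1, last symbol 0; D=started with 1, last symbol 1
All binary strings that start with 1 and end with 0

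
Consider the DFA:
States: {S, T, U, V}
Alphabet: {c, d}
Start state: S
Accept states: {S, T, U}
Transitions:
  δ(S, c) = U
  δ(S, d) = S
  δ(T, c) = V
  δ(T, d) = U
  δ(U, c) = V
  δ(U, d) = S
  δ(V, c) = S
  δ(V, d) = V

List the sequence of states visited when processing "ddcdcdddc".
read 'd': S → S
  read 'd': S → S
  read 'c': S → U
  read 'd': U → S
  read 'c': S → U
  read 'd': U → S
  read 'd': S → S
  read 'd': S → S
  read 'c': S → U
S -> S -> S -> U -> S -> U -> S -> S -> S -> U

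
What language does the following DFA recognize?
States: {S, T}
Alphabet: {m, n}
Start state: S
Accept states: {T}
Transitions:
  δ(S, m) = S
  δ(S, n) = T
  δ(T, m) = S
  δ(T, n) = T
Testing a few strings:
  'n' → accept
  'nmn' → accept
  'mn' → accept
  'mmn' → accept
State roles: S=last symbol not n; T=last symbol is n
All strings over {m,n} ending with n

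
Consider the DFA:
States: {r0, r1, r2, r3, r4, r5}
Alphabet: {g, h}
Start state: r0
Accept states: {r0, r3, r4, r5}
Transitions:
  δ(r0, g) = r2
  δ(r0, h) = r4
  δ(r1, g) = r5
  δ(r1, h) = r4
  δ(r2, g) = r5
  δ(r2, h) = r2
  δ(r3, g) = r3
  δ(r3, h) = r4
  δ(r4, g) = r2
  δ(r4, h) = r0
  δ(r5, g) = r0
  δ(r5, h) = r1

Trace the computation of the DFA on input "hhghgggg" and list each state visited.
read 'h': r0 → r4
  read 'h': r4 → r0
  read 'g': r0 → r2
  read 'h': r2 → r2
  read 'g': r2 → r5
  read 'g': r5 → r0
  read 'g': r0 → r2
  read 'g': r2 → r5
r0 -> r4 -> r0 -> r2 -> r2 -> r5 -> r0 -> r2 -> r5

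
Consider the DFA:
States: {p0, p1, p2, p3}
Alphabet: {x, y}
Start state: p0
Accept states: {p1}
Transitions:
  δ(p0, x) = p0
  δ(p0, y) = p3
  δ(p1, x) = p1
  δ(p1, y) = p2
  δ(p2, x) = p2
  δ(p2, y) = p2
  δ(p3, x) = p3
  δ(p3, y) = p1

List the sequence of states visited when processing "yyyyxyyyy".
read 'y': p0 → p3
  read 'y': p3 → p1
  read 'y': p1 → p2
  read 'y': p2 → p2
  read 'x': p2 → p2
  read 'y': p2 → p2
  read 'y': p2 → p2
  read 'y': p2 → p2
  read 'y': p2 → p2
p0 -> p3 -> p1 -> p2 -> p2 -> p2 -> p2 -> p2 -> p2 -> p2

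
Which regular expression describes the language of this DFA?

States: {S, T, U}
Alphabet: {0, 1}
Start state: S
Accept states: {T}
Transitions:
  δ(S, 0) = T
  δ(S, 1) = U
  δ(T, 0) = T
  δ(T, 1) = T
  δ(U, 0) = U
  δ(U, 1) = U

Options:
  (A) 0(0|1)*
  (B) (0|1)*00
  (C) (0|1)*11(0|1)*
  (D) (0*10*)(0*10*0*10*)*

Check each option against the DFA on short strings; one disagreement eliminates an option:
  (A) 0(0|1)*: agrees with the DFA on every string of length ≤ 6
  (B) (0|1)*00: on '0' the DFA goes S → T and accepts (T ∈ Accept), but the regex does not match it → eliminate
  (C) (0|1)*11(0|1)*: on '0' the DFA goes S → T and accepts (T ∈ Accept), but the regex does not match it → eliminate
  (D) (0*10*)(0*10*0*10*)*: on '0' the DFA goes S → T and accepts (T ∈ Accept), but the regex does not match it → eliminate
Only (A) is consistent with the DFA.
(A) 0(0|1)*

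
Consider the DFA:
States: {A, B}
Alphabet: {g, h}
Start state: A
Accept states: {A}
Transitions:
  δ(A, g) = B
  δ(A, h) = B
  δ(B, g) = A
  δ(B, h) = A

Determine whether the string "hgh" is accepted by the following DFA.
Processing string "hgh":
  A --h--> B
  B --g--> A
  A --h--> B
Final state: B
Accept states: {A}
No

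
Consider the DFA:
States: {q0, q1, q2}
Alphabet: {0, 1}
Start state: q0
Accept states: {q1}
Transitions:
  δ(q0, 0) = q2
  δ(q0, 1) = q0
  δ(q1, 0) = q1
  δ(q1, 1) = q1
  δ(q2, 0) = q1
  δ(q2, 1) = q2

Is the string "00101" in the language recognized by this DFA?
Processing string "00101":
  q0 --0--> q2
  q2 --0--> q1
  q1 --1--> q1
  q1 --0--> q1
  q1 --1--> q1
Final state: q1
Accept states: {q1}
Yes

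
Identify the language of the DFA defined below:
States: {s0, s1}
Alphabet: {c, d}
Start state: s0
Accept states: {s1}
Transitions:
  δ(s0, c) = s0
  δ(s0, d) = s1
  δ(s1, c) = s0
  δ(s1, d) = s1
Testing a few strings:
  'd' → accept
  'c' → reject
  'dcd' → accept
  'cdd' → accept
State roles: s0=last symbol not d; s1=last symbol is d
All strings over {c,d} ending with d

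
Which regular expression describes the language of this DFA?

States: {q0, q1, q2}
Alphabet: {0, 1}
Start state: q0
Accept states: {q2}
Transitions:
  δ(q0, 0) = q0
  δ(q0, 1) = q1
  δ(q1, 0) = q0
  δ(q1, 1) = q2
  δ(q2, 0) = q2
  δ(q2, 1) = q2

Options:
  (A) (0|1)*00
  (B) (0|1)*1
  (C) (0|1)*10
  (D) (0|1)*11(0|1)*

Check each option against the DFA on short strings; one disagreement eliminates an option:
  (A) (0|1)*00: on '00' the DFA goes q0 → q0 → q0 and rejects (q0 ∉ Accept), but the regex matches it → eliminate
  (B) (0|1)*1: on '1' the DFA goes q0 → q1 and rejects (q1 ∉ Accept), but the regex matches it → eliminate
  (C) (0|1)*10: on '10' the DFA goes q0 → q1 → q0 and rejects (q0 ∉ Accept), but the regex matches it → eliminate
  (D) (0|1)*11(0|1)*: agrees with the DFA on every string of length ≤ 6
Only (D) is consistent with the DFA.
(D) (0|1)*11(0|1)*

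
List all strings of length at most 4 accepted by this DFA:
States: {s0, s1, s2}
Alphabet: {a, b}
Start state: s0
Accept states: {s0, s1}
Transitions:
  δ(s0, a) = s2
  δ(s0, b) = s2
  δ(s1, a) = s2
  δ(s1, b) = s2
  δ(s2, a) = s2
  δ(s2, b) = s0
ε, ab, bb, aab, bab, aaab, abab, abbb, baab, bbab, bbbb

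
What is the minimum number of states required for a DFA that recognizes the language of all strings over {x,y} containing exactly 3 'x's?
By Myhill–Nerode, count the distinguishable equivalence classes: 5 classes — having seen 0, 1, …, 3, or >3 copies of 'x'; the count-3 class is the only accepting one and >3 is dead.
5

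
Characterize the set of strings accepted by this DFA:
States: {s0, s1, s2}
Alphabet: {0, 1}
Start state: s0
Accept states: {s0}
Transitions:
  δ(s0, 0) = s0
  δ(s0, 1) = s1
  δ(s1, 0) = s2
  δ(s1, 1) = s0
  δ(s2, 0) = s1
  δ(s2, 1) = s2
Testing a few strings:
  '11' → accept
  '010' → reject
  '111' → reject
  '1111' → accept
State roles: s0=value ≡ 0 (mod 3); s1=value ≡ 1 (mod 3); s2=value ≡ 2 (mod 3)
All binary strings representing a multiple of 3 (read in base 2; leading zeros allowed and ε counts as 0)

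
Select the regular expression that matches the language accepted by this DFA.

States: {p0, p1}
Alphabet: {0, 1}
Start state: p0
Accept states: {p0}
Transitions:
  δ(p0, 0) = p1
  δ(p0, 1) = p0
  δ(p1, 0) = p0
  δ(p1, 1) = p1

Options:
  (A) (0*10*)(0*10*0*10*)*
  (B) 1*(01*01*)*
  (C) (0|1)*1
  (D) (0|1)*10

Check each option against the DFA on short strings; one disagreement eliminates an option:
  (A) (0*10*)(0*10*0*10*)*: on ε the DFA stays in p0 and accepts (p0 ∈ Accept), but the regex does not match it → eliminate
  (B) 1*(01*01*)*: agrees with the DFA on every string of length ≤ 6
  (C) (0|1)*1: on ε the DFA stays in p0 and accepts (p0 ∈ Accept), but the regex does not match it → eliminate
  (D) (0|1)*10: on ε the DFA stays in p0 and accepts (p0 ∈ Accept), but the regex does not match it → eliminate
Only (B) is consistent with the DFA.
(B) 1*(01*01*)*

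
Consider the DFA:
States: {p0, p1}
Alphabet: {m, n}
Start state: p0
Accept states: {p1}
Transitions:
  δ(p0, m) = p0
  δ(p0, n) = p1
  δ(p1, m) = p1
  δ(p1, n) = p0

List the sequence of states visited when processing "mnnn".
read 'm': p0 → p0
  read 'n': p0 → p1
  read 'n': p1 → p0
  read 'n': p0 → p1
p0 -> p0 -> p1 -> p0 -> p1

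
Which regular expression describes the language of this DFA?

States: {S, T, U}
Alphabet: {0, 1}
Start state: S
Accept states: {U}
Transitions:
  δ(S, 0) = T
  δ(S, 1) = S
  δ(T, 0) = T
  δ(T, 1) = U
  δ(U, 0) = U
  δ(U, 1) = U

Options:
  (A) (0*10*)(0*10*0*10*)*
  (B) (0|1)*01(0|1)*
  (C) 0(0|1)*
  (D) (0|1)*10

Check each option against the DFA on short strings; one disagreement eliminates an option:
  (A) (0*10*)(0*10*0*10*)*: on '1' the DFA goes S → S and rejects (S ∉ Accept), but the regex matches it → eliminate
  (B) (0|1)*01(0|1)*: agrees with the DFA on every string of length ≤ 6
  (C) 0(0|1)*: on '0' the DFA goes S → T and rejects (T ∉ Accept), but the regex matches it → eliminate
  (D) (0|1)*10: on '01' the DFA goes S → T → U and accepts (U ∈ Accept), but the regex does not match it → eliminate
Only (B) is consistent with the DFA.
(B) (0|1)*01(0|1)*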